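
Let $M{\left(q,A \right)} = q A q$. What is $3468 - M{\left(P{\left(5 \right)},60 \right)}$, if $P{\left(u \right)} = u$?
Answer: $1968$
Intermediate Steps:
$M{\left(q,A \right)} = A q^{2}$ ($M{\left(q,A \right)} = A q q = A q^{2}$)
$3468 - M{\left(P{\left(5 \right)},60 \right)} = 3468 - 60 \cdot 5^{2} = 3468 - 60 \cdot 25 = 3468 - 1500 = 1968$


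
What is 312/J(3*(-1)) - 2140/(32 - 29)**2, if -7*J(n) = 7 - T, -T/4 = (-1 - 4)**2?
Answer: -248636/963 ≈ -258.19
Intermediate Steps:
T = -100 (T = -4*(-1 - 4)**2 = -4*(-5)**2 = -4*25 = -100)
J(n) = -107/7 (J(n) = -(7 - 1*(-100))/7 = -(7 + 100)/7 = -1/7*107 = -107/7)
312/J(3*(-1)) - 2140/(32 - 29)**2 = 312/(-107/7) - 2140/(32 - 29)**2 = 312*(-7/107) - 2140/(3**2) = -2184/107 - 2140/9 = -248636/963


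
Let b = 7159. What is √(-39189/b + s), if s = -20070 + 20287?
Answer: √10840973926/7159 ≈ 14.544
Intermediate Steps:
s = 217
√(-39189/b + s) = √(-39189/7159 + 217) = √(1514314/7159) = √10840973926/7159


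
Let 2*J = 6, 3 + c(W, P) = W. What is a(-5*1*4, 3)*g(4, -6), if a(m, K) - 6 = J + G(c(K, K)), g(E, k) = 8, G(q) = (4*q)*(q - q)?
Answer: 72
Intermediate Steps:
c(W, P) = -3 + W
J = 3 (J = (½)*6 = 3)
G(q) = 0 (G(q) = (4*q)*0 = 0)
a(m, K) = 9 (a(m, K) = 6 + (3 + 0) = 6 + 3 = 9)
a(-5*1*4, 3)*g(4, -6) = 9*8 = 72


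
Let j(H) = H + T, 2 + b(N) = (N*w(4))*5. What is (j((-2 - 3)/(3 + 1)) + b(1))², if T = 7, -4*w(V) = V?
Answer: 25/16 ≈ 1.5625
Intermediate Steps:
w(V) = -V/4
b(N) = -2 - 5*N (b(N) = -2 + (N*(-¼*4))*5 = -2 + (N*(-1))*5 = -2 - N*5 = -2 - 5*N)
j(H) = 7 + H (j(H) = H + 7 = 7 + H)
(j((-2 - 3)/(3 + 1)) + b(1))² = ((7 + (-2 - 3)/(3 + 1)) + (-2 - 5*1))² = ((7 - 5/4) + (-2 - 5))² = ((7 - 5*¼) - 7)² = ((7 - 5/4) - 7)² = (23/4 - 7)² = (-5/4)² = 25/16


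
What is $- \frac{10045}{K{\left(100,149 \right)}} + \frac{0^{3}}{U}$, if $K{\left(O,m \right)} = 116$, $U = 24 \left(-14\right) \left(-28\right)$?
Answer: $- \frac{10045}{116} \approx -86.595$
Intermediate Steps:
$U = 9408$ ($U = \left(-336\right) \left(-28\right) = 9408$)
$- \frac{10045}{K{\left(100,149 \right)}} + \frac{0^{3}}{U} = - \frac{10045}{116} + \frac{0^{3}}{9408} = \left(-10045\right) \frac{1}{116} + 0 \cdot \frac{1}{9408} = - \frac{10045}{116} + 0 = - \frac{10045}{116}$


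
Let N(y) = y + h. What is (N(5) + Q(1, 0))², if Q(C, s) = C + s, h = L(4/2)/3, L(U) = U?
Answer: 400/9 ≈ 44.444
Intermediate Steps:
h = ⅔ (h = (4/2)/3 = (4*(½))*(⅓) = 2*(⅓) = ⅔ ≈ 0.66667)
N(y) = ⅔ + y (N(y) = y + ⅔ = ⅔ + y)
(N(5) + Q(1, 0))² = ((⅔ + 5) + (1 + 0))² = (17/3 + 1)² = (20/3)² = 400/9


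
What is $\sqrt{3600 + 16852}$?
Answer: $2 \sqrt{5113} \approx 143.01$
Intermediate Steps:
$\sqrt{3600 + 16852} = \sqrt{20452} = 2 \sqrt{5113}$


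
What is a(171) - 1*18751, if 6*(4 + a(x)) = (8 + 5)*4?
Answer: -56239/3 ≈ -18746.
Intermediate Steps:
a(x) = 14/3 (a(x) = -4 + ((8 + 5)*4)/6 = -4 + (13*4)/6 = -4 + (1/6)*52 = -4 + 26/3 = 14/3)
a(171) - 1*18751 = 14/3 - 1*18751 = 14/3 - 18751 = -56239/3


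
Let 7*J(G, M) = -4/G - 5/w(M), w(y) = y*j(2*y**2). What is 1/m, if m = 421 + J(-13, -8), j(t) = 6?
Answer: 4368/1839185 ≈ 0.0023750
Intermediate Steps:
w(y) = 6*y (w(y) = y*6 = 6*y)
J(G, M) = -5/(42*M) - 4/(7*G) (J(G, M) = (-4/G - 5*1/(6*M))/7 = (-4/G - 5/(6*M))/7 = -5/(42*M) - 4/(7*G))
m = 1839185/4368 (m = 421 + (-5/42/(-8) - 4/7/(-13)) = 421 + (-5/42*(-1/8) - 4/7*(-1/13)) = 421 + (5/336 + 4/91) = 421 + 257/4368 = 1839185/4368 ≈ 421.06)
1/m = 1/(1839185/4368) = 4368/1839185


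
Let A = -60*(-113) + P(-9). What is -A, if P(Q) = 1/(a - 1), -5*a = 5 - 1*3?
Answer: -47455/7 ≈ -6779.3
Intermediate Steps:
a = -⅖ (a = -(5 - 1*3)/5 = -(5 - 3)/5 = -⅕*2 = -⅖ ≈ -0.40000)
P(Q) = -5/7 (P(Q) = 1/(-⅖ - 1) = 1/(-7/5) = -5/7)
A = 47455/7 (A = -60*(-113) - 5/7 = 6780 - 5/7 = 47455/7 ≈ 6779.3)
-A = -1*47455/7 = -47455/7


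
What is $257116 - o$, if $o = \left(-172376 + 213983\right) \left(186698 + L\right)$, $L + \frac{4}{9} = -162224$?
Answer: $-1018014110$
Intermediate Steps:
$L = - \frac{1460020}{9}$ ($L = - \frac{4}{9} - 162224 = - \frac{1460020}{9} \approx -1.6222 \cdot 10^{5}$)
$o = 1018271226$ ($o = \left(-172376 + 213983\right) \left(186698 - \frac{1460020}{9}\right) = 41607 \cdot \frac{220262}{9} = 1018271226$)
$257116 - o = 257116 - 1018271226 = -1018014110$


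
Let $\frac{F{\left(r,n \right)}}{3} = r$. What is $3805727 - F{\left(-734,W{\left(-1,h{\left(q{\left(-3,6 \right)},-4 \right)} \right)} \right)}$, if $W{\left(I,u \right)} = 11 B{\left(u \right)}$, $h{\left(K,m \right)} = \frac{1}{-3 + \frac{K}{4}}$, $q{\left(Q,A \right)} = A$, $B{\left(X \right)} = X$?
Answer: $3807929$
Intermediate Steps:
$h{\left(K,m \right)} = \frac{1}{-3 + \frac{K}{4}}$ ($h{\left(K,m \right)} = \frac{1}{-3 + K \frac{1}{4}} = \frac{1}{-3 + \frac{K}{4}}$)
$W{\left(I,u \right)} = 11 u$
$F{\left(r,n \right)} = 3 r$
$3805727 - F{\left(-734,W{\left(-1,h{\left(q{\left(-3,6 \right)},-4 \right)} \right)} \right)} = 3805727 - 3 \left(-734\right) = 3805727 - -2202 = 3805727 + 2202 = 3807929$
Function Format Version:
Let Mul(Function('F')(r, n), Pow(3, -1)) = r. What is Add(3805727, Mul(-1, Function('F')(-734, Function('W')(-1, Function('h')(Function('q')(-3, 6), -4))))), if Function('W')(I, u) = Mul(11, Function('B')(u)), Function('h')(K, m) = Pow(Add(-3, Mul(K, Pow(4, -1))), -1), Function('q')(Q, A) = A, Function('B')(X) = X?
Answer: 3807929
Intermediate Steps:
Function('h')(K, m) = Pow(Add(-3, Mul(Rational(1, 4), K)), -1) (Function('h')(K, m) = Pow(Add(-3, Mul(K, Rational(1, 4))), -1) = Pow(Add(-3, Mul(Rational(1, 4), K)), -1))
Function('W')(I, u) = Mul(11, u)
Function('F')(r, n) = Mul(3, r)
Add(3805727, Mul(-1, Function('F')(-734, Function('W')(-1, Function('h')(Function('q')(-3, 6), -4))))) = Add(3805727, Mul(-1, Mul(3, -734))) = Add(3805727, Mul(-1, -2202)) = Add(3805727, 2202) = 3807929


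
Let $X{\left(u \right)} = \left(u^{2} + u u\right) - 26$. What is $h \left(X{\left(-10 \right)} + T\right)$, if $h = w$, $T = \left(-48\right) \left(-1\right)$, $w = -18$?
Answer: $-3996$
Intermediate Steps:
$X{\left(u \right)} = -26 + 2 u^{2}$ ($X{\left(u \right)} = \left(u^{2} + u^{2}\right) - 26 = 2 u^{2} - 26 = -26 + 2 u^{2}$)
$T = 48$
$h = -18$
$h \left(X{\left(-10 \right)} + T\right) = - 18 \left(\left(-26 + 2 \left(-10\right)^{2}\right) + 48\right) = - 18 \left(\left(-26 + 2 \cdot 100\right) + 48\right) = - 18 \left(\left(-26 + 200\right) + 48\right) = - 18 \left(174 + 48\right) = \left(-18\right) 222 = -3996$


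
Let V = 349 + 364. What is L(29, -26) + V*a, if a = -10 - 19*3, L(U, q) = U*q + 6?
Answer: -48519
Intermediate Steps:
L(U, q) = 6 + U*q
a = -67 (a = -10 - 57 = -67)
V = 713
L(29, -26) + V*a = (6 + 29*(-26)) + 713*(-67) = (6 - 754) - 47771 = -748 - 47771 = -48519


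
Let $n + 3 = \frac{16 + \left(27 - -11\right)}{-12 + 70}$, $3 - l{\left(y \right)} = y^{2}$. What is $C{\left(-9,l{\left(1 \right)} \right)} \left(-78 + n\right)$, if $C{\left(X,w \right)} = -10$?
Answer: $\frac{23220}{29} \approx 800.69$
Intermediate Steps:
$l{\left(y \right)} = 3 - y^{2}$
$n = - \frac{60}{29}$ ($n = -3 + \frac{16 + \left(27 - -11\right)}{-12 + 70} = -3 + \frac{16 + \left(27 + 11\right)}{58} = -3 + \left(16 + 38\right) \frac{1}{58} = -3 + 54 \cdot \frac{1}{58} = -3 + \frac{27}{29} = - \frac{60}{29} \approx -2.069$)
$C{\left(-9,l{\left(1 \right)} \right)} \left(-78 + n\right) = - 10 \left(-78 - \frac{60}{29}\right) = \left(-10\right) \left(- \frac{2322}{29}\right) = \frac{23220}{29}$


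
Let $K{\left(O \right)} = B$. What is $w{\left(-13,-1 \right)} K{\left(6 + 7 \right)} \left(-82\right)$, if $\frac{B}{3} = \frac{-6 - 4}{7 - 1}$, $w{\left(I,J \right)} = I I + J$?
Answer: $68880$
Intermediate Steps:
$w{\left(I,J \right)} = J + I^{2}$ ($w{\left(I,J \right)} = I^{2} + J = J + I^{2}$)
$B = -5$ ($B = 3 \frac{-6 - 4}{7 - 1} = 3 \left(- \frac{10}{6}\right) = 3 \left(\left(-10\right) \frac{1}{6}\right) = 3 \left(- \frac{5}{3}\right) = -5$)
$K{\left(O \right)} = -5$
$w{\left(-13,-1 \right)} K{\left(6 + 7 \right)} \left(-82\right) = \left(-1 + \left(-13\right)^{2}\right) \left(-5\right) \left(-82\right) = \left(-1 + 169\right) \left(-5\right) \left(-82\right) = 168 \left(-5\right) \left(-82\right) = \left(-840\right) \left(-82\right) = 68880$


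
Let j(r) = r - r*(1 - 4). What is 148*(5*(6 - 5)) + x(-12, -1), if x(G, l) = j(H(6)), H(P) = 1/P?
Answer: 2222/3 ≈ 740.67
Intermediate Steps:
H(P) = 1/P
j(r) = 4*r (j(r) = r - r*(-3) = r - (-3)*r = r + 3*r = 4*r)
x(G, l) = ⅔ (x(G, l) = 4/6 = 4*(⅙) = ⅔)
148*(5*(6 - 5)) + x(-12, -1) = 148*(5*(6 - 5)) + ⅔ = 148*(5*1) + ⅔ = 148*5 + ⅔ = 740 + ⅔ = 2222/3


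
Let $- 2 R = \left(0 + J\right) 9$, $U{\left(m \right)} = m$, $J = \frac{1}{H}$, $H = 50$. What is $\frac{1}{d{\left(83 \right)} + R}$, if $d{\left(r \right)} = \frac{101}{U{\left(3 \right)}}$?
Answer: $\frac{300}{10073} \approx 0.029783$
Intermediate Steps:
$J = \frac{1}{50} \approx 0.02$
$d{\left(r \right)} = \frac{101}{3}$
$R = - \frac{9}{100}$ ($R = - \frac{\left(0 + \frac{1}{50}\right) 9}{2} = - \frac{\frac{1}{50} \cdot 9}{2} = \left(- \frac{1}{2}\right) \frac{9}{50} = - \frac{9}{100} \approx -0.09$)
$\frac{1}{d{\left(83 \right)} + R} = \frac{1}{\frac{101}{3} - \frac{9}{100}} = \frac{1}{\frac{10073}{300}} = \frac{300}{10073}$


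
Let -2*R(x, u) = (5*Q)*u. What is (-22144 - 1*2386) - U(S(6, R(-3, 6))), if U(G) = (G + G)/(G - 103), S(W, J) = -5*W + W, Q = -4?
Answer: -3115358/127 ≈ -24530.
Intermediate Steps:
R(x, u) = 10*u (R(x, u) = -5*(-4)*u/2 = -(-10)*u = 10*u)
S(W, J) = -4*W
U(G) = 2*G/(-103 + G) (U(G) = (2*G)/(-103 + G) = 2*G/(-103 + G))
(-22144 - 1*2386) - U(S(6, R(-3, 6))) = (-22144 - 1*2386) - 2*(-4*6)/(-103 - 4*6) = (-22144 - 2386) - 2*(-24)/(-103 - 24) = -24530 - 2*(-24)/(-127) = -24530 - 2*(-24)*(-1)/127 = -24530 - 1*48/127 = -24530 - 48/127 = -3115358/127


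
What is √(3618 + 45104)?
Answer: √48722 ≈ 220.73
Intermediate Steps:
√(3618 + 45104) = √48722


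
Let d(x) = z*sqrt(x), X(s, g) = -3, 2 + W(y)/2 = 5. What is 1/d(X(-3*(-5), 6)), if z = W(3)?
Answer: -I*sqrt(3)/18 ≈ -0.096225*I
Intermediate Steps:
W(y) = 6 (W(y) = -4 + 2*5 = -4 + 10 = 6)
z = 6
d(x) = 6*sqrt(x)
1/d(X(-3*(-5), 6)) = 1/(6*sqrt(-3)) = 1/(6*(I*sqrt(3))) = 1/(6*I*sqrt(3)) = -I*sqrt(3)/18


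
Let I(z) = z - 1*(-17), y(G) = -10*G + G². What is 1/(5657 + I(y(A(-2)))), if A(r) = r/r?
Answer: 1/5665 ≈ 0.00017652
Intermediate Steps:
A(r) = 1
y(G) = G² - 10*G
I(z) = 17 + z (I(z) = z + 17 = 17 + z)
1/(5657 + I(y(A(-2)))) = 1/(5657 + (17 + 1*(-10 + 1))) = 1/(5657 + (17 + 1*(-9))) = 1/(5657 + (17 - 9)) = 1/(5657 + 8) = 1/5665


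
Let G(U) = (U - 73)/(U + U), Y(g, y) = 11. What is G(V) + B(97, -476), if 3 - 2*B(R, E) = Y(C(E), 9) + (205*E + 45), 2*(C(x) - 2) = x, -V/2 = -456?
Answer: 88945463/1824 ≈ 48764.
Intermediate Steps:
V = 912 (V = -2*(-456) = 912)
C(x) = 2 + x/2
B(R, E) = -53/2 - 205*E/2 (B(R, E) = 3/2 - (11 + (205*E + 45))/2 = 3/2 - (11 + (45 + 205*E))/2 = 3/2 - (56 + 205*E)/2 = 3/2 + (-28 - 205*E/2) = -53/2 - 205*E/2)
G(U) = (-73 + U)/(2*U) (G(U) = (-73 + U)/((2*U)) = (-73 + U)*(1/(2*U)) = (-73 + U)/(2*U))
G(V) + B(97, -476) = (½)*(-73 + 912)/912 + (-53/2 - 205/2*(-476)) = (½)*(1/912)*839 + (-53/2 + 48790) = 839/1824 + 97527/2 = 88945463/1824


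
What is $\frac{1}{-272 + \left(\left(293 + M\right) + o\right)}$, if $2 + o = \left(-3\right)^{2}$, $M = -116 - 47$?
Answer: $- \frac{1}{135} \approx -0.0074074$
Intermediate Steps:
$M = -163$ ($M = -116 - 47 = -163$)
$o = 7$ ($o = -2 + \left(-3\right)^{2} = -2 + 9 = 7$)
$\frac{1}{-272 + \left(\left(293 + M\right) + o\right)} = \frac{1}{-272 + \left(\left(293 - 163\right) + 7\right)} = \frac{1}{-272 + \left(130 + 7\right)} = \frac{1}{-272 + 137} = \frac{1}{-135} = - \frac{1}{135}$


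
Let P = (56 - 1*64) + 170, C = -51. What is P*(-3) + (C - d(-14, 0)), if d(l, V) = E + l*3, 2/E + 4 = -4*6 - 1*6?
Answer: -8414/17 ≈ -494.94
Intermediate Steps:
E = -1/17 (E = 2/(-4 + (-4*6 - 1*6)) = 2/(-4 + (-24 - 6)) = 2/(-4 - 30) = 2/(-34) = 2*(-1/34) = -1/17 ≈ -0.058824)
P = 162 (P = (56 - 64) + 170 = -8 + 170 = 162)
d(l, V) = -1/17 + 3*l (d(l, V) = -1/17 + l*3 = -1/17 + 3*l)
P*(-3) + (C - d(-14, 0)) = 162*(-3) + (-51 - (-1/17 + 3*(-14))) = -486 + (-51 - (-1/17 - 42)) = -486 + (-51 - 1*(-715/17)) = -486 + (-51 + 715/17) = -486 - 152/17 = -8414/17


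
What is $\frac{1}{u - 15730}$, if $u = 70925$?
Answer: $\frac{1}{55195} \approx 1.8118 \cdot 10^{-5}$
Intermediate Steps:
$\frac{1}{u - 15730} = \frac{1}{70925 - 15730} = \frac{1}{55195}$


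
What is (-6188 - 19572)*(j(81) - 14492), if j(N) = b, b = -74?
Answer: 375220160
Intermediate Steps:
j(N) = -74
(-6188 - 19572)*(j(81) - 14492) = (-6188 - 19572)*(-74 - 14492) = -25760*(-14566) = 375220160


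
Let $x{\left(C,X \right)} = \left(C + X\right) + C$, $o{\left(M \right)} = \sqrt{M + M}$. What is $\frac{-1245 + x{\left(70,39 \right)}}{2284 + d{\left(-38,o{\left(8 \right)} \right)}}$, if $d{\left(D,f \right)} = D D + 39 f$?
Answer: $- \frac{533}{1942} \approx -0.27446$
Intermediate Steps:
$o{\left(M \right)} = \sqrt{2} \sqrt{M}$ ($o{\left(M \right)} = \sqrt{2 M} = \sqrt{2} \sqrt{M}$)
$x{\left(C,X \right)} = X + 2 C$
$d{\left(D,f \right)} = D^{2} + 39 f$
$\frac{-1245 + x{\left(70,39 \right)}}{2284 + d{\left(-38,o{\left(8 \right)} \right)}} = \frac{-1245 + \left(39 + 2 \cdot 70\right)}{2284 + \left(\left(-38\right)^{2} + 39 \sqrt{2} \sqrt{8}\right)} = \frac{-1245 + \left(39 + 140\right)}{2284 + \left(1444 + 39 \sqrt{2} \cdot 2 \sqrt{2}\right)} = \frac{-1245 + 179}{2284 + \left(1444 + 39 \cdot 4\right)} = - \frac{1066}{2284 + \left(1444 + 156\right)} = - \frac{1066}{2284 + 1600} = - \frac{1066}{3884} = \left(-1066\right) \frac{1}{3884} = - \frac{533}{1942}$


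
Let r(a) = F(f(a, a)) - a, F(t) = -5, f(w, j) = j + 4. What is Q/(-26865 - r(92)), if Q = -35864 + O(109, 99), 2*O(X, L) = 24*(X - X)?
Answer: 4483/3346 ≈ 1.3398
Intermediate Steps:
f(w, j) = 4 + j
O(X, L) = 0 (O(X, L) = (24*(X - X))/2 = (24*0)/2 = (½)*0 = 0)
r(a) = -5 - a
Q = -35864 (Q = -35864 + 0 = -35864)
Q/(-26865 - r(92)) = -35864/(-26865 - (-5 - 1*92)) = -35864/(-26865 - (-5 - 92)) = -35864/(-26865 - 1*(-97)) = -35864/(-26865 + 97) = -35864/(-26768) = -35864*(-1/26768) = 4483/3346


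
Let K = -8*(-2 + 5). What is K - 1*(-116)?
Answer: 92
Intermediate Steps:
K = -24 (K = -8*3 = -24)
K - 1*(-116) = -24 - 1*(-116) = -24 + 116 = 92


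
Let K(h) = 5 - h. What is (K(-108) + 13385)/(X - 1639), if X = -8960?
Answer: -13498/10599 ≈ -1.2735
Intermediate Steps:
(K(-108) + 13385)/(X - 1639) = ((5 - 1*(-108)) + 13385)/(-8960 - 1639) = ((5 + 108) + 13385)/(-10599) = (113 + 13385)*(-1/10599) = 13498*(-1/10599) = -13498/10599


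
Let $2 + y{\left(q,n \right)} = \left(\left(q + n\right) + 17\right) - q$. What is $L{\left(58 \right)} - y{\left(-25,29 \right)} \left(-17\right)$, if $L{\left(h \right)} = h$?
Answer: $806$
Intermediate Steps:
$y{\left(q,n \right)} = 15 + n$ ($y{\left(q,n \right)} = -2 + \left(\left(\left(q + n\right) + 17\right) - q\right) = -2 + \left(\left(\left(n + q\right) + 17\right) - q\right) = -2 + \left(\left(17 + n + q\right) - q\right) = -2 + \left(17 + n\right) = 15 + n$)
$L{\left(58 \right)} - y{\left(-25,29 \right)} \left(-17\right) = 58 - \left(15 + 29\right) \left(-17\right) = 58 - 44 \left(-17\right) = 58 - -748 = 58 + 748 = 806$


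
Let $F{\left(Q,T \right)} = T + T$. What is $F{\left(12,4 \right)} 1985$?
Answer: $15880$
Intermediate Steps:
$F{\left(Q,T \right)} = 2 T$
$F{\left(12,4 \right)} 1985 = 2 \cdot 4 \cdot 1985 = 8 \cdot 1985 = 15880$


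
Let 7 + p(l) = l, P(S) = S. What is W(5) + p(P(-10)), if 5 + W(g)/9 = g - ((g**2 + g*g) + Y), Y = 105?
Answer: -1412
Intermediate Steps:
p(l) = -7 + l
W(g) = -990 - 18*g**2 + 9*g (W(g) = -45 + 9*(g - ((g**2 + g*g) + 105)) = -45 + 9*(g - ((g**2 + g**2) + 105)) = -45 + 9*(g - (2*g**2 + 105)) = -45 + 9*(g - (105 + 2*g**2)) = -45 + 9*(g + (-105 - 2*g**2)) = -45 + 9*(-105 + g - 2*g**2) = -45 + (-945 - 18*g**2 + 9*g) = -990 - 18*g**2 + 9*g)
W(5) + p(P(-10)) = (-990 - 18*5**2 + 9*5) + (-7 - 10) = (-990 - 18*25 + 45) - 17 = (-990 - 450 + 45) - 17 = -1395 - 17 = -1412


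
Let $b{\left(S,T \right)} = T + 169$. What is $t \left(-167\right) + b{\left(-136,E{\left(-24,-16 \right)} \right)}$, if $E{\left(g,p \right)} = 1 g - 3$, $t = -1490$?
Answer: $248972$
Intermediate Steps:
$E{\left(g,p \right)} = -3 + g$ ($E{\left(g,p \right)} = g - 3 = -3 + g$)
$b{\left(S,T \right)} = 169 + T$
$t \left(-167\right) + b{\left(-136,E{\left(-24,-16 \right)} \right)} = \left(-1490\right) \left(-167\right) + \left(169 - 27\right) = 248830 + \left(169 - 27\right) = 248830 + 142 = 248972$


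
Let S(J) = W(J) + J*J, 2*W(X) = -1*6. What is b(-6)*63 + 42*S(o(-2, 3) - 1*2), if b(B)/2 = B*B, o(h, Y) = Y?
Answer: 4452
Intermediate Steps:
W(X) = -3 (W(X) = (-1*6)/2 = (½)*(-6) = -3)
b(B) = 2*B² (b(B) = 2*(B*B) = 2*B²)
S(J) = -3 + J² (S(J) = -3 + J*J = -3 + J²)
b(-6)*63 + 42*S(o(-2, 3) - 1*2) = (2*(-6)²)*63 + 42*(-3 + (3 - 1*2)²) = (2*36)*63 + 42*(-3 + (3 - 2)²) = 72*63 + 42*(-3 + 1²) = 4536 + 42*(-3 + 1) = 4536 + 42*(-2) = 4536 - 84 = 4452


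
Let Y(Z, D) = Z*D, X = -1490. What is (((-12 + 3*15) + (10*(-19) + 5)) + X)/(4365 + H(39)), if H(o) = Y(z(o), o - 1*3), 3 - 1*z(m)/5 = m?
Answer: 1642/2115 ≈ 0.77636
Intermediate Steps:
z(m) = 15 - 5*m
Y(Z, D) = D*Z
H(o) = (-3 + o)*(15 - 5*o) (H(o) = (o - 1*3)*(15 - 5*o) = (o - 3)*(15 - 5*o) = (-3 + o)*(15 - 5*o))
(((-12 + 3*15) + (10*(-19) + 5)) + X)/(4365 + H(39)) = (((-12 + 3*15) + (10*(-19) + 5)) - 1490)/(4365 - 5*(-3 + 39)²) = (((-12 + 45) + (-190 + 5)) - 1490)/(4365 - 5*36²) = ((33 - 185) - 1490)/(4365 - 5*1296) = (-152 - 1490)/(4365 - 6480) = -1642/(-2115) = -1642*(-1/2115) = 1642/2115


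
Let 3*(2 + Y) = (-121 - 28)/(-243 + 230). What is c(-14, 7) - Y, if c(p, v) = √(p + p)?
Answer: -71/39 + 2*I*√7 ≈ -1.8205 + 5.2915*I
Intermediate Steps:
c(p, v) = √2*√p (c(p, v) = √(2*p) = √2*√p)
Y = 71/39 (Y = -2 + ((-121 - 28)/(-243 + 230))/3 = -2 + (-149/(-13))/3 = -2 + (-149*(-1/13))/3 = -2 + (⅓)*(149/13) = -2 + 149/39 = 71/39 ≈ 1.8205)
c(-14, 7) - Y = √2*√(-14) - 1*71/39 = √2*(I*√14) - 71/39 = 2*I*√7 - 71/39 = -71/39 + 2*I*√7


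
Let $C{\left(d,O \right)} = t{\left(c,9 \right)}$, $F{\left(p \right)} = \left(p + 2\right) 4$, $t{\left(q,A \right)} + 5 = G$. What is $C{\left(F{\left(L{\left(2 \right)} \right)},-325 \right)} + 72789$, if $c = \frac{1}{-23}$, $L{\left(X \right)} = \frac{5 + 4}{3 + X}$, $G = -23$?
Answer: $72761$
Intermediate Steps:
$L{\left(X \right)} = \frac{9}{3 + X}$
$c = - \frac{1}{23} \approx -0.043478$
$t{\left(q,A \right)} = -28$ ($t{\left(q,A \right)} = -5 - 23 = -28$)
$F{\left(p \right)} = 8 + 4 p$ ($F{\left(p \right)} = \left(2 + p\right) 4 = 8 + 4 p$)
$C{\left(d,O \right)} = -28$
$C{\left(F{\left(L{\left(2 \right)} \right)},-325 \right)} + 72789 = -28 + 72789 = 72761$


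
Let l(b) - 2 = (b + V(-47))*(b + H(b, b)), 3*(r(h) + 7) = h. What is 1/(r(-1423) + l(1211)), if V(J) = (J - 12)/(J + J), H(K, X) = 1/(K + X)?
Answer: 683004/1001831812613 ≈ 6.8176e-7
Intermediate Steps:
r(h) = -7 + h/3
V(J) = (-12 + J)/(2*J) (V(J) = (-12 + J)/((2*J)) = (-12 + J)*(1/(2*J)) = (-12 + J)/(2*J))
l(b) = 2 + (59/94 + b)*(b + 1/(2*b)) (l(b) = 2 + (b + (1/2)*(-12 - 47)/(-47))*(b + 1/(b + b)) = 2 + (b + (1/2)*(-1/47)*(-59))*(b + 1/(2*b)) = 2 + (b + 59/94)*(b + 1/(2*b)) = 2 + (59/94 + b)*(b + 1/(2*b)))
1/(r(-1423) + l(1211)) = 1/((-7 + (1/3)*(-1423)) + (5/2 + 1211**2 + (59/94)*1211 + (59/188)/1211)) = 1/((-7 - 1423/3) + (5/2 + 1466521 + 71449/94 + (59/188)*(1/1211))) = 1/(-1444/3 + (5/2 + 1466521 + 71449/94 + 59/227668)) = 1/(-1444/3 + 334053521735/227668) = 1/(1001831812613/683004) = 683004/1001831812613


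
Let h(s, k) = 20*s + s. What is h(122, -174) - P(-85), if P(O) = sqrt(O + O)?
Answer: 2562 - I*sqrt(170) ≈ 2562.0 - 13.038*I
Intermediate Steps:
h(s, k) = 21*s
P(O) = sqrt(2)*sqrt(O) (P(O) = sqrt(2*O) = sqrt(2)*sqrt(O))
h(122, -174) - P(-85) = 21*122 - sqrt(2)*sqrt(-85) = 2562 - sqrt(2)*I*sqrt(85) = 2562 - I*sqrt(170)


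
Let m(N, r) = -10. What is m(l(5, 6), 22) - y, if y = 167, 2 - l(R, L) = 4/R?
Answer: -177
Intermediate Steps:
l(R, L) = 2 - 4/R
m(l(5, 6), 22) - y = -10 - 1*167 = -10 - 167 = -177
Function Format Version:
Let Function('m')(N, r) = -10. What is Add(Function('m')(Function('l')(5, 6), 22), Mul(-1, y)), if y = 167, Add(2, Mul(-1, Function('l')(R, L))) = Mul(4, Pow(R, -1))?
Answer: -177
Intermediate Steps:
Function('l')(R, L) = Add(2, Mul(-4, Pow(R, -1))) (Function('l')(R, L) = Add(2, Mul(-1, Mul(4, Pow(R, -1)))) = Add(2, Mul(-4, Pow(R, -1))))
Add(Function('m')(Function('l')(5, 6), 22), Mul(-1, y)) = Add(-10, Mul(-1, 167)) = Add(-10, -167) = -177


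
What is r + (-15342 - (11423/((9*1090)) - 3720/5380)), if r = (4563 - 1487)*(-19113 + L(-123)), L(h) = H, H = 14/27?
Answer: -465542435472041/7916670 ≈ -5.8805e+7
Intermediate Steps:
H = 14/27 (H = 14*(1/27) = 14/27 ≈ 0.51852)
L(h) = 14/27
r = -1587329812/27 (r = (4563 - 1487)*(-19113 + 14/27) = 3076*(-516037/27) = -1587329812/27 ≈ -5.8790e+7)
r + (-15342 - (11423/((9*1090)) - 3720/5380)) = -1587329812/27 + (-15342 - (11423/((9*1090)) - 3720/5380)) = -1587329812/27 + (-15342 - (11423/9810 - 3720*1/5380)) = -1587329812/27 + (-15342 - (11423*(1/9810) - 186/269)) = -1587329812/27 + (-15342 - (11423/9810 - 186/269)) = -1587329812/27 + (-15342 - 1*1248127/2638890) = -1587329812/27 + (-15342 - 1248127/2638890) = -1587329812/27 - 40487098507/2638890 = -465542435472041/7916670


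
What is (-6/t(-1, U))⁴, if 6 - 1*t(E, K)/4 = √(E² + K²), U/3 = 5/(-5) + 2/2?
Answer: 81/10000 ≈ 0.0081000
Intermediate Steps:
U = 0 (U = 3*(5/(-5) + 2/2) = 3*(5*(-⅕) + 2*(½)) = 3*(-1 + 1) = 3*0 = 0)
t(E, K) = 24 - 4*√(E² + K²)
(-6/t(-1, U))⁴ = (-6/(24 - 4*√((-1)² + 0²)))⁴ = (-6/(24 - 4*√(1 + 0)))⁴ = (-6/(24 - 4*√1))⁴ = (-6/(24 - 4*1))⁴ = (-6/(24 - 4))⁴ = (-6/20)⁴ = (-6*1/20)⁴ = (-3/10)⁴ = 81/10000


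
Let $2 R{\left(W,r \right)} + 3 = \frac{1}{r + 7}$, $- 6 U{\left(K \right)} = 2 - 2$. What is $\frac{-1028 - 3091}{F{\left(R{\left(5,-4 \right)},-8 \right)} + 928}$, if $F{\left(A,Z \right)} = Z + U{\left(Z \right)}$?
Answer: $- \frac{4119}{920} \approx -4.4772$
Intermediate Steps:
$U{\left(K \right)} = 0$ ($U{\left(K \right)} = - \frac{2 - 2}{6} = \left(- \frac{1}{6}\right) 0 = 0$)
$R{\left(W,r \right)} = - \frac{3}{2} + \frac{1}{2 \left(7 + r\right)}$ ($R{\left(W,r \right)} = - \frac{3}{2} + \frac{1}{2 \left(r + 7\right)} = - \frac{3}{2} + \frac{1}{2 \left(7 + r\right)}$)
$F{\left(A,Z \right)} = Z$ ($F{\left(A,Z \right)} = Z + 0 = Z$)
$\frac{-1028 - 3091}{F{\left(R{\left(5,-4 \right)},-8 \right)} + 928} = \frac{-1028 - 3091}{-8 + 928} = - \frac{4119}{920}$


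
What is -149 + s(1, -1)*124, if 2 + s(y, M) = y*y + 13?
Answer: 1339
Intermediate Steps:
s(y, M) = 11 + y² (s(y, M) = -2 + (y*y + 13) = -2 + (y² + 13) = -2 + (13 + y²) = 11 + y²)
-149 + s(1, -1)*124 = -149 + (11 + 1²)*124 = -149 + (11 + 1)*124 = -149 + 12*124 = -149 + 1488 = 1339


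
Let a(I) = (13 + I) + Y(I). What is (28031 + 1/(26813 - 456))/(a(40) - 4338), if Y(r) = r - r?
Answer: -738813068/112939745 ≈ -6.5417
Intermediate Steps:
Y(r) = 0
a(I) = 13 + I (a(I) = (13 + I) + 0 = 13 + I)
(28031 + 1/(26813 - 456))/(a(40) - 4338) = (28031 + 1/(26813 - 456))/((13 + 40) - 4338) = (28031 + 1/26357)/(53 - 4338) = (28031 + 1/26357)/(-4285) = (738813068/26357)*(-1/4285) = -738813068/112939745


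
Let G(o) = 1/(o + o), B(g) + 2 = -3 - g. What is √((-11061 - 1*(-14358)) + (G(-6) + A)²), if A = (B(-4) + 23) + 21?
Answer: √739993/12 ≈ 71.686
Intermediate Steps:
B(g) = -5 - g (B(g) = -2 + (-3 - g) = -5 - g)
G(o) = 1/(2*o)
A = 43 (A = ((-5 - 1*(-4)) + 23) + 21 = ((-5 + 4) + 23) + 21 = (-1 + 23) + 21 = 22 + 21 = 43)
√((-11061 - 1*(-14358)) + (G(-6) + A)²) = √((-11061 - 1*(-14358)) + ((½)/(-6) + 43)²) = √((-11061 + 14358) + ((½)*(-⅙) + 43)²) = √(3297 + (-1/12 + 43)²) = √(3297 + (515/12)²) = √(3297 + 265225/144) = √(739993/144) = √739993/12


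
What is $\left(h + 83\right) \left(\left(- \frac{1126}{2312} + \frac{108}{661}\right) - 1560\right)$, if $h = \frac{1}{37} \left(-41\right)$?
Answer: $- \frac{1806286406325}{14136146} \approx -1.2778 \cdot 10^{5}$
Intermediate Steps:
$h = - \frac{41}{37}$ ($h = \frac{1}{37} \left(-41\right) = - \frac{41}{37} \approx -1.1081$)
$\left(h + 83\right) \left(\left(- \frac{1126}{2312} + \frac{108}{661}\right) - 1560\right) = \left(- \frac{41}{37} + 83\right) \left(\left(- \frac{1126}{2312} + \frac{108}{661}\right) - 1560\right) = \frac{3030 \left(\left(\left(-1126\right) \frac{1}{2312} + 108 \cdot \frac{1}{661}\right) - 1560\right)}{37} = \frac{3030 \left(\left(- \frac{563}{1156} + \frac{108}{661}\right) - 1560\right)}{37} = \frac{3030 \left(- \frac{247295}{764116} - 1560\right)}{37} = \frac{3030}{37} \left(- \frac{1192268255}{764116}\right) = - \frac{1806286406325}{14136146}$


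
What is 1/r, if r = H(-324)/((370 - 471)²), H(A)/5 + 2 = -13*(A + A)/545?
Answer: 1111909/7334 ≈ 151.61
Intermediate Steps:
H(A) = -10 - 26*A/109 (H(A) = -10 + 5*(-13*(A + A)/545) = -10 + 5*(-26*A*(1/545)) = -10 + 5*(-26*A/545) = -10 - 26*A/109)
r = 7334/1111909 (r = (-10 - 26/109*(-324))/((370 - 471)²) = (-10 + 8424/109)/((-101)²) = (7334/109)/10201 = (7334/109)*(1/10201) = 7334/1111909 ≈ 0.0065959)
1/r = 1/(7334/1111909) = 1111909/7334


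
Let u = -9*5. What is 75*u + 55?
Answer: -3320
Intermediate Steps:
u = -45
75*u + 55 = 75*(-45) + 55 = -3375 + 55 = -3320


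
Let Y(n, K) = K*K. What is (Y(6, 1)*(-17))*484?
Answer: -8228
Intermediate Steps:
Y(n, K) = K**2
(Y(6, 1)*(-17))*484 = (1**2*(-17))*484 = (1*(-17))*484 = -17*484 = -8228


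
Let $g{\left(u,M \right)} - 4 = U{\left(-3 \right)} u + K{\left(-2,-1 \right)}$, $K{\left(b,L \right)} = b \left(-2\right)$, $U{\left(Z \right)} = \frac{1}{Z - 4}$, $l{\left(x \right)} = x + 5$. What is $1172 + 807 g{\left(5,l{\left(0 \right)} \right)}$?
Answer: $\frac{49361}{7} \approx 7051.6$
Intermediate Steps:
$l{\left(x \right)} = 5 + x$
$U{\left(Z \right)} = \frac{1}{-4 + Z}$
$K{\left(b,L \right)} = - 2 b$
$g{\left(u,M \right)} = 8 - \frac{u}{7}$ ($g{\left(u,M \right)} = 4 + \left(\frac{u}{-4 - 3} - -4\right) = 4 + \left(\frac{u}{-7} + 4\right) = 4 - \left(-4 + \frac{u}{7}\right) = 8 - \frac{u}{7}$)
$1172 + 807 g{\left(5,l{\left(0 \right)} \right)} = 1172 + 807 \left(8 - \frac{5}{7}\right) = 1172 + 807 \cdot \frac{51}{7} = 1172 + \frac{41157}{7} = \frac{49361}{7}$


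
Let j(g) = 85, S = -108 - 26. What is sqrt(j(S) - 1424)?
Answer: I*sqrt(1339) ≈ 36.592*I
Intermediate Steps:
S = -134
sqrt(j(S) - 1424) = sqrt(85 - 1424) = sqrt(-1339) = I*sqrt(1339)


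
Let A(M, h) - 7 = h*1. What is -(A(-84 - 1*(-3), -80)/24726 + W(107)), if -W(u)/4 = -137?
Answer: -13549775/24726 ≈ -548.00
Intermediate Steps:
A(M, h) = 7 + h (A(M, h) = 7 + h*1 = 7 + h)
W(u) = 548 (W(u) = -4*(-137) = 548)
-(A(-84 - 1*(-3), -80)/24726 + W(107)) = -((7 - 80)/24726 + 548) = -(-73*1/24726 + 548) = -(-73/24726 + 548) = -1*13549775/24726 = -13549775/24726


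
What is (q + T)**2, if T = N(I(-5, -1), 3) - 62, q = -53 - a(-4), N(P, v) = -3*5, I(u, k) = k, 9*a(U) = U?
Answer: 1359556/81 ≈ 16785.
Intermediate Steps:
a(U) = U/9
N(P, v) = -15
q = -473/9 (q = -53 - (-4)/9 = -53 - 1*(-4/9) = -53 + 4/9 = -473/9 ≈ -52.556)
T = -77 (T = -15 - 62 = -77)
(q + T)**2 = (-473/9 - 77)**2 = (-1166/9)**2 = 1359556/81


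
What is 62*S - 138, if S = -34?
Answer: -2246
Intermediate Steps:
62*S - 138 = 62*(-34) - 138 = -2108 - 138 = -2246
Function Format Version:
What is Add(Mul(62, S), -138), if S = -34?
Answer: -2246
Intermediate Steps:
Add(Mul(62, S), -138) = Add(Mul(62, -34), -138) = Add(-2108, -138) = -2246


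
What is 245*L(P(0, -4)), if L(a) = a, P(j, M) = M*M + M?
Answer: 2940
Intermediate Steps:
P(j, M) = M + M² (P(j, M) = M² + M = M + M²)
245*L(P(0, -4)) = 245*(-4*(1 - 4)) = 245*(-4*(-3)) = 245*12 = 2940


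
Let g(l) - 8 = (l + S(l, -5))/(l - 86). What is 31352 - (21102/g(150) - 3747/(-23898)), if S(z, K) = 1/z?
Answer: 23186557993483/791031766 ≈ 29312.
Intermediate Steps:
g(l) = 8 + (l + 1/l)/(-86 + l) (g(l) = 8 + (l + 1/l)/(l - 86) = 8 + (l + 1/l)/(-86 + l))
31352 - (21102/g(150) - 3747/(-23898)) = 31352 - (21102/(((1 + 150*(-688 + 9*150))/(150*(-86 + 150)))) - 3747/(-23898)) = 31352 - (21102/(((1/150)*(1 + 150*(-688 + 1350))/64)) - 3747*(-1/23898)) = 31352 - (21102/(((1/150)*(1/64)*(1 + 150*662))) + 1249/7966) = 31352 - (21102/(((1/150)*(1/64)*(1 + 99300))) + 1249/7966) = 31352 - (21102/(((1/150)*(1/64)*99301)) + 1249/7966) = 31352 - (21102/(99301/9600) + 1249/7966) = 31352 - (21102*(9600/99301) + 1249/7966) = 31352 - (202579200/99301 + 1249/7966) = 31352 - 1*1613869934149/791031766 = 31352 - 1613869934149/791031766 = 23186557993483/791031766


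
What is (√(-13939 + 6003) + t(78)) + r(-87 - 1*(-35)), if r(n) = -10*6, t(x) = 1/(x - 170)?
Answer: -5521/92 + 16*I*√31 ≈ -60.011 + 89.084*I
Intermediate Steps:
t(x) = 1/(-170 + x)
r(n) = -60
(√(-13939 + 6003) + t(78)) + r(-87 - 1*(-35)) = (√(-13939 + 6003) + 1/(-170 + 78)) - 60 = (√(-7936) + 1/(-92)) - 60 = (16*I*√31 - 1/92) - 60 = (-1/92 + 16*I*√31) - 60 = -5521/92 + 16*I*√31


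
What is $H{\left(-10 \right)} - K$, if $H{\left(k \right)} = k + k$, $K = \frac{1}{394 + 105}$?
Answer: $- \frac{9981}{499} \approx -20.002$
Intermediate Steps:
$K = \frac{1}{499} \approx 0.002004$
$H{\left(k \right)} = 2 k$
$H{\left(-10 \right)} - K = 2 \left(-10\right) - \frac{1}{499} = -20 - \frac{1}{499} = - \frac{9981}{499}$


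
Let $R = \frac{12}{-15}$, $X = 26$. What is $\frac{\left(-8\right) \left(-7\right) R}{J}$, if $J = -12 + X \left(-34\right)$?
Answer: $\frac{1}{20} \approx 0.05$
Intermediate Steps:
$R = - \frac{4}{5}$ ($R = 12 \left(- \frac{1}{15}\right) = - \frac{4}{5} \approx -0.8$)
$J = -896$ ($J = -12 + 26 \left(-34\right) = -12 - 884 = -896$)
$\frac{\left(-8\right) \left(-7\right) R}{J} = \frac{\left(-8\right) \left(-7\right) \left(- \frac{4}{5}\right)}{-896} = 56 \left(- \frac{4}{5}\right) \left(- \frac{1}{896}\right) = \left(- \frac{224}{5}\right) \left(- \frac{1}{896}\right) = \frac{1}{20}$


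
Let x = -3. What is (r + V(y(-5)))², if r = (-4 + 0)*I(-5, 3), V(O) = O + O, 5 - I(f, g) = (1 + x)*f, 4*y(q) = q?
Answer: 1225/4 ≈ 306.25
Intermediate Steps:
y(q) = q/4
I(f, g) = 5 + 2*f (I(f, g) = 5 - (1 - 3)*f = 5 - (-2)*f = 5 + 2*f)
V(O) = 2*O
r = 20 (r = (-4 + 0)*(5 + 2*(-5)) = -4*(5 - 10) = -4*(-5) = 20)
(r + V(y(-5)))² = (20 + 2*((¼)*(-5)))² = (20 + 2*(-5/4))² = (20 - 5/2)² = (35/2)² = 1225/4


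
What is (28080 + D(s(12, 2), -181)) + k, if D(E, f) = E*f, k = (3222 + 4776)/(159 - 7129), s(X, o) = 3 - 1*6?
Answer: 99747156/3485 ≈ 28622.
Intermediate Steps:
s(X, o) = -3 (s(X, o) = 3 - 6 = -3)
k = -3999/3485 (k = 7998/(-6970) = 7998*(-1/6970) = -3999/3485 ≈ -1.1475)
(28080 + D(s(12, 2), -181)) + k = (28080 - 3*(-181)) - 3999/3485 = (28080 + 543) - 3999/3485 = 28623 - 3999/3485 = 99747156/3485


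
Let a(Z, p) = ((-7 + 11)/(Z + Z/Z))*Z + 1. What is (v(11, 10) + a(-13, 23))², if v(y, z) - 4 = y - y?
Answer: 784/9 ≈ 87.111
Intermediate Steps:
v(y, z) = 4 (v(y, z) = 4 + (y - y) = 4 + 0 = 4)
a(Z, p) = 1 + 4*Z/(1 + Z) (a(Z, p) = (4/(Z + 1))*Z + 1 = (4/(1 + Z))*Z + 1 = 4*Z/(1 + Z) + 1 = 1 + 4*Z/(1 + Z))
(v(11, 10) + a(-13, 23))² = (4 + (1 + 5*(-13))/(1 - 13))² = (4 + (1 - 65)/(-12))² = (4 - 1/12*(-64))² = (4 + 16/3)² = (28/3)² = 784/9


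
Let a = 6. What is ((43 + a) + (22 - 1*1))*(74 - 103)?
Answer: -2030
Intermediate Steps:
((43 + a) + (22 - 1*1))*(74 - 103) = ((43 + 6) + (22 - 1*1))*(74 - 103) = (49 + (22 - 1))*(-29) = (49 + 21)*(-29) = 70*(-29) = -2030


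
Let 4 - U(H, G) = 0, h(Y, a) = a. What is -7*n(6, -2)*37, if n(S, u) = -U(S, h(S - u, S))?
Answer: 1036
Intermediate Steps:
U(H, G) = 4 (U(H, G) = 4 - 1*0 = 4 + 0 = 4)
n(S, u) = -4 (n(S, u) = -1*4 = -4)
-7*n(6, -2)*37 = -7*(-4)*37 = 28*37 = 1036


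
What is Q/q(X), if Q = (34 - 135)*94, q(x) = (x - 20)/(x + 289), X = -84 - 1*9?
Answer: 1860824/113 ≈ 16467.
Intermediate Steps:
X = -93 (X = -84 - 9 = -93)
q(x) = (-20 + x)/(289 + x)
Q = -9494 (Q = -101*94 = -9494)
Q/q(X) = -9494*(289 - 93)/(-20 - 93) = -9494/(-113/196) = -9494*(-196/113) = 1860824/113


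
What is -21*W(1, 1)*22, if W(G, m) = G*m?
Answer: -462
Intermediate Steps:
-21*W(1, 1)*22 = -21*22 = -462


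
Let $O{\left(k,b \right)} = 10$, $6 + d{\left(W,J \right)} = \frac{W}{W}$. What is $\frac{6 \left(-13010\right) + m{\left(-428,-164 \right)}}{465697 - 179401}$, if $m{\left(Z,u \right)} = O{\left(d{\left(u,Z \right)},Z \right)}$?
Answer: $- \frac{39025}{143148} \approx -0.27262$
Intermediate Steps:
$d{\left(W,J \right)} = -5$ ($d{\left(W,J \right)} = -6 + \frac{W}{W} = -6 + 1 = -5$)
$m{\left(Z,u \right)} = 10$
$\frac{6 \left(-13010\right) + m{\left(-428,-164 \right)}}{465697 - 179401} = \frac{6 \left(-13010\right) + 10}{465697 - 179401} = \frac{-78060 + 10}{286296} = \left(-78050\right) \frac{1}{286296} = - \frac{39025}{143148}$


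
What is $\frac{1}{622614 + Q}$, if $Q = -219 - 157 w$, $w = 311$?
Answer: $\frac{1}{573568} \approx 1.7435 \cdot 10^{-6}$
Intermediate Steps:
$Q = -49046$ ($Q = -219 - 48827 = -49046$)
$\frac{1}{622614 + Q} = \frac{1}{622614 - 49046} = \frac{1}{573568}$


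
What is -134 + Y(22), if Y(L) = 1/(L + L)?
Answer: -5895/44 ≈ -133.98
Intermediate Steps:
Y(L) = 1/(2*L)
-134 + Y(22) = -134 + (½)/22 = -134 + (½)*(1/22) = -134 + 1/44 = -5895/44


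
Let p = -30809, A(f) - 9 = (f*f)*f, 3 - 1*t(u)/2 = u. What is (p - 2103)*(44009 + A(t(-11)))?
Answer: -2171204640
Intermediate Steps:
t(u) = 6 - 2*u
A(f) = 9 + f**3 (A(f) = 9 + (f*f)*f = 9 + f**2*f = 9 + f**3)
(p - 2103)*(44009 + A(t(-11))) = (-30809 - 2103)*(44009 + (9 + (6 - 2*(-11))**3)) = -32912*(44009 + (9 + (6 + 22)**3)) = -32912*(44009 + (9 + 28**3)) = -32912*(44009 + (9 + 21952)) = -32912*(44009 + 21961) = -32912*65970 = -2171204640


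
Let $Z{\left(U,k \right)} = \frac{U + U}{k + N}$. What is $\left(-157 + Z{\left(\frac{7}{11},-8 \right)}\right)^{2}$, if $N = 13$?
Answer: $\frac{74321641}{3025} \approx 24569.0$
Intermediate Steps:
$Z{\left(U,k \right)} = \frac{2 U}{13 + k}$ ($Z{\left(U,k \right)} = \frac{U + U}{k + 13} = \frac{2 U}{13 + k}$)
$\left(-157 + Z{\left(\frac{7}{11},-8 \right)}\right)^{2} = \left(-157 + \frac{2 \cdot \frac{7}{11}}{13 - 8}\right)^{2} = \left(-157 + \frac{2 \cdot 7 \cdot \frac{1}{11}}{5}\right)^{2} = \left(-157 + 2 \cdot \frac{7}{11} \cdot \frac{1}{5}\right)^{2} = \left(-157 + \frac{14}{55}\right)^{2} = \left(- \frac{8621}{55}\right)^{2} = \frac{74321641}{3025}$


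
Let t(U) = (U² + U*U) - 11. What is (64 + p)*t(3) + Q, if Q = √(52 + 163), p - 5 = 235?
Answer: 2128 + √215 ≈ 2142.7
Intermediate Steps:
p = 240 (p = 5 + 235 = 240)
Q = √215 ≈ 14.663
t(U) = -11 + 2*U² (t(U) = (U² + U²) - 11 = 2*U² - 11 = -11 + 2*U²)
(64 + p)*t(3) + Q = (64 + 240)*(-11 + 2*3²) + √215 = 304*(-11 + 2*9) + √215 = 304*(-11 + 18) + √215 = 304*7 + √215 = 2128 + √215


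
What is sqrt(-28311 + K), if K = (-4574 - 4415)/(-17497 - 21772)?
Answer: I*sqrt(43656748025230)/39269 ≈ 168.26*I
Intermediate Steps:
K = 8989/39269 (K = -8989/(-39269) = -8989*(-1/39269) = 8989/39269 ≈ 0.22891)
sqrt(-28311 + K) = sqrt(-28311 + 8989/39269) = sqrt(-1111735670/39269) = I*sqrt(43656748025230)/39269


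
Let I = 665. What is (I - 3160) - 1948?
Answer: -4443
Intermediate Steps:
(I - 3160) - 1948 = (665 - 3160) - 1948 = -2495 - 1948 = -4443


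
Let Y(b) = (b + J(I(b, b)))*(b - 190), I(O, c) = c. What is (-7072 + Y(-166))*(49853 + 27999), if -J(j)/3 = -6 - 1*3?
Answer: 3301859024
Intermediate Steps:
J(j) = 27 (J(j) = -3*(-6 - 1*3) = -3*(-6 - 3) = -3*(-9) = 27)
Y(b) = (-190 + b)*(27 + b) (Y(b) = (b + 27)*(b - 190) = (27 + b)*(-190 + b) = (-190 + b)*(27 + b))
(-7072 + Y(-166))*(49853 + 27999) = (-7072 + (-5130 + (-166)² - 163*(-166)))*(49853 + 27999) = (-7072 + (-5130 + 27556 + 27058))*77852 = (-7072 + 49484)*77852 = 42412*77852 = 3301859024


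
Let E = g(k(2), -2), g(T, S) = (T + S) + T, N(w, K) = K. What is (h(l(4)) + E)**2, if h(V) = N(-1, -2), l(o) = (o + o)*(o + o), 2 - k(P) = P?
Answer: 16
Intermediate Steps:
k(P) = 2 - P
g(T, S) = S + 2*T (g(T, S) = (S + T) + T = S + 2*T)
l(o) = 4*o**2 (l(o) = (2*o)*(2*o) = 4*o**2)
h(V) = -2
E = -2 (E = -2 + 2*(2 - 1*2) = -2 + 2*(2 - 2) = -2 + 2*0 = -2 + 0 = -2)
(h(l(4)) + E)**2 = (-2 - 2)**2 = (-4)**2 = 16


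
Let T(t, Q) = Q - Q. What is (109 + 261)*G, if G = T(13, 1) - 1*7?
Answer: -2590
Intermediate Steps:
T(t, Q) = 0
G = -7 (G = 0 - 1*7 = 0 - 7 = -7)
(109 + 261)*G = (109 + 261)*(-7) = 370*(-7) = -2590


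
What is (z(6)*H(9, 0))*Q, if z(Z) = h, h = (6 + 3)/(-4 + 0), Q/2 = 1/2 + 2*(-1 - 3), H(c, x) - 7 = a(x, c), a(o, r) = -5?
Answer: 135/2 ≈ 67.500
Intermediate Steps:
H(c, x) = 2 (H(c, x) = 7 - 5 = 2)
Q = -15 (Q = 2*(1/2 + 2*(-1 - 3)) = 2*(1/2 + 2*(-4)) = 2*(1/2 - 8) = 2*(-15/2) = -15)
h = -9/4 (h = 9/(-4) = 9*(-1/4) = -9/4 ≈ -2.2500)
z(Z) = -9/4
(z(6)*H(9, 0))*Q = -9/4*2*(-15) = -9/2*(-15) = 135/2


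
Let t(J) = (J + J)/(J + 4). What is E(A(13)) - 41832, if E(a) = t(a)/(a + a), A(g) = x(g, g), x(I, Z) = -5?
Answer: -41833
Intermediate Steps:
t(J) = 2*J/(4 + J) (t(J) = (2*J)/(4 + J) = 2*J/(4 + J))
A(g) = -5
E(a) = 1/(4 + a) (E(a) = (2*a/(4 + a))/(a + a) = (2*a/(4 + a))/((2*a)) = (2*a/(4 + a))*(1/(2*a)) = 1/(4 + a))
E(A(13)) - 41832 = 1/(4 - 5) - 41832 = 1/(-1) - 41832 = -1 - 41832 = -41833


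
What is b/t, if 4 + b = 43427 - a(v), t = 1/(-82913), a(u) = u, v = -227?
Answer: -3619152450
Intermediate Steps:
t = -1/82913 ≈ -1.2061e-5
b = 43650 (b = -4 + (43427 - 1*(-227)) = -4 + (43427 + 227) = -4 + 43654 = 43650)
b/t = 43650/(-1/82913) = 43650*(-82913) = -3619152450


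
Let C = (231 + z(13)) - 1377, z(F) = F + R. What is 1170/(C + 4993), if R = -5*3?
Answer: 234/769 ≈ 0.30429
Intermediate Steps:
R = -15
z(F) = -15 + F (z(F) = F - 15 = -15 + F)
C = -1148 (C = (231 + (-15 + 13)) - 1377 = (231 - 2) - 1377 = 229 - 1377 = -1148)
1170/(C + 4993) = 1170/(-1148 + 4993) = 1170/3845 = 1170*(1/3845) = 234/769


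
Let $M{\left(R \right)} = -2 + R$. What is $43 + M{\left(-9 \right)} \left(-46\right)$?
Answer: $549$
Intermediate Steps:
$43 + M{\left(-9 \right)} \left(-46\right) = 43 + \left(-2 - 9\right) \left(-46\right) = 43 - -506 = 43 + 506 = 549$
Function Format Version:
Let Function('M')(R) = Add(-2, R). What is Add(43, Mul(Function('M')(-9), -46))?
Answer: 549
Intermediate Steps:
Add(43, Mul(Function('M')(-9), -46)) = Add(43, Mul(Add(-2, -9), -46)) = Add(43, Mul(-11, -46)) = Add(43, 506) = 549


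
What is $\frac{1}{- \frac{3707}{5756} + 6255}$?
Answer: $\frac{5756}{36000073} \approx 0.00015989$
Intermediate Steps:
$\frac{1}{- \frac{3707}{5756} + 6255} = \frac{1}{\frac{36000073}{5756}} = \frac{5756}{36000073}$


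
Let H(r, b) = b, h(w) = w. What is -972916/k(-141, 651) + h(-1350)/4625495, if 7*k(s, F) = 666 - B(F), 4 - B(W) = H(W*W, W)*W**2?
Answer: -6374797011298/255230293141187 ≈ -0.024977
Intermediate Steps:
B(W) = 4 - W**3 (B(W) = 4 - W*W**2 = 4 - W**3)
k(s, F) = 662/7 + F**3/7 (k(s, F) = (666 - (4 - F**3))/7 = (666 + (-4 + F**3))/7 = (662 + F**3)/7 = 662/7 + F**3/7)
-972916/k(-141, 651) + h(-1350)/4625495 = -972916/(662/7 + (1/7)*651**3) - 1350/4625495 = -972916/(662/7 + (1/7)*275894451) - 1350*1/4625495 = -972916/(662/7 + 39413493) - 270/925099 = -972916/275895113/7 - 270/925099 = -972916*7/275895113 - 270/925099 = -6810412/275895113 - 270/925099 = -6374797011298/255230293141187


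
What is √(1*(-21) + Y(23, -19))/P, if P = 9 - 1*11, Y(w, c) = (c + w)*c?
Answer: -I*√97/2 ≈ -4.9244*I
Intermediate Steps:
Y(w, c) = c*(c + w)
P = -2 (P = 9 - 11 = -2)
√(1*(-21) + Y(23, -19))/P = √(1*(-21) - 19*(-19 + 23))/(-2) = √(-21 - 19*4)*(-½) = √(-21 - 76)*(-½) = √(-97)*(-½) = (I*√97)*(-½) = -I*√97/2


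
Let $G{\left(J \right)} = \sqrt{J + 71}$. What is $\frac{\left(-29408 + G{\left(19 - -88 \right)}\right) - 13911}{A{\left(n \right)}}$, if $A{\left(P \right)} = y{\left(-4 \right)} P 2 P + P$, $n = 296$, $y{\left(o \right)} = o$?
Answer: $\frac{43319}{700632} - \frac{\sqrt{178}}{700632} \approx 0.061809$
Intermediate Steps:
$G{\left(J \right)} = \sqrt{71 + J}$
$A{\left(P \right)} = P - 8 P^{2}$ ($A{\left(P \right)} = - 4 P 2 P + P = - 8 P P + P = - 8 P^{2} + P = P - 8 P^{2}$)
$\frac{\left(-29408 + G{\left(19 - -88 \right)}\right) - 13911}{A{\left(n \right)}} = \frac{\left(-29408 + \sqrt{71 + \left(19 - -88\right)}\right) - 13911}{296 \left(1 - 2368\right)} = \frac{\left(-29408 + \sqrt{71 + \left(19 + 88\right)}\right) - 13911}{296 \left(1 - 2368\right)} = \frac{\left(-29408 + \sqrt{71 + 107}\right) - 13911}{296 \left(-2367\right)} = \frac{\left(-29408 + \sqrt{178}\right) - 13911}{-700632} = \left(-43319 + \sqrt{178}\right) \left(- \frac{1}{700632}\right) = \frac{43319}{700632} - \frac{\sqrt{178}}{700632}$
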